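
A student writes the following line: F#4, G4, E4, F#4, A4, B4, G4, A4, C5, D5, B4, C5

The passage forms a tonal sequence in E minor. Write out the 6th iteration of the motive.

B5 C6 A5 B5

With a 4-note motive the entries are F#4, A4, C5, each up a 3rd from the previous.
Extending up a 3rd: E5 → G5 → B5.
From B5 the diatonic shape gives B5 C6 A5 B5.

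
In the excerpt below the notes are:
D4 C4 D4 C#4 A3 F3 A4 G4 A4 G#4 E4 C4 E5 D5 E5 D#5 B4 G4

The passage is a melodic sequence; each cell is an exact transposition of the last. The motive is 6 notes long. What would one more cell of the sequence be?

Taking 6-note groups, the heads are D4, A4, E5: the pattern moves up a 5th.
So cell 4 is B5 A5 B5 A#5 F#5 D5.

B5 A5 B5 A#5 F#5 D5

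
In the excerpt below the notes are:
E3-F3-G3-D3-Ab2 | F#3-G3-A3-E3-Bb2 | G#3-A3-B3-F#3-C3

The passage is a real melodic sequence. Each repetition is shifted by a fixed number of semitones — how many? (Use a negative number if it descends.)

Taking 5-note groups, the heads are E3, F#3, G#3: the pattern moves up a 2nd.
E3 to F#3 spans +2 semitones.

2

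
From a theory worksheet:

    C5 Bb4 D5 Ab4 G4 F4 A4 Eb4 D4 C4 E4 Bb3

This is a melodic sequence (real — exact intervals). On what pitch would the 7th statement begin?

Taking 4-note groups, the heads are C5, G4, D4: the pattern moves down a 4th.
Extending the heads down a 4th: A3 → E3 → B2 → F#2.

F#2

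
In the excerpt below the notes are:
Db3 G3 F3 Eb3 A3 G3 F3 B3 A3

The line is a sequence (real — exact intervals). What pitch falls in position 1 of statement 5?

A3

The unit is 3 notes. Position-1 pitches of the 3 shown cells: Db3, Eb3, F3.
Carrying that up a 2nd forward: G3 → A3.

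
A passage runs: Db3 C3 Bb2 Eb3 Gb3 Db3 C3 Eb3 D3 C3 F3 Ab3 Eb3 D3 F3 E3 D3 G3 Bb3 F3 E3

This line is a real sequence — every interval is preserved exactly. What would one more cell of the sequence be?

G3 F#3 E3 A3 C4 G3 F#3

Unit = 7 notes; the statements start on Db3, Eb3, F3, moving up a 2nd each time.
Statement 4 starts on G3 and keeps the same exact contour: G3 F#3 E3 A3 C4 G3 F#3.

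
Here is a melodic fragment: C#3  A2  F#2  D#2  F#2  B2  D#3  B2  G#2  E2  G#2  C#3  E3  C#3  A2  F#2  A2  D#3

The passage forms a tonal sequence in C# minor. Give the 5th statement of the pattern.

Taking 6-note groups, the heads are C#3, D#3, E3: the pattern moves up a 2nd.
Extending up a 2nd: F#3 → G#3.
Statement 5 starts on G#3 and keeps the same diatonic contour: G#3 E3 C#3 A2 C#3 F#3.

G#3 E3 C#3 A2 C#3 F#3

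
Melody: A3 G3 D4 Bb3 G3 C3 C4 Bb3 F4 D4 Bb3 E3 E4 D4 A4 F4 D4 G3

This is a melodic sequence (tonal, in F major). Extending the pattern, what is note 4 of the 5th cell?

With 6-note cells, note 4 of each statement runs Bb3, D4, F4.
Each moves up a 3rd. Continuing: A4 → C5.

C5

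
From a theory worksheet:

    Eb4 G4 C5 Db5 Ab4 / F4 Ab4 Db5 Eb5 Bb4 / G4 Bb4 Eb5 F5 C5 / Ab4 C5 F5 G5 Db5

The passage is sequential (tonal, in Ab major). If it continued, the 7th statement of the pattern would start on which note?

Db5

The 5-note cells begin on Eb4, F4, G4, Ab4 — each up a 2nd from the last.
Continuing: Bb4 → C5 → Db5. Statement 7 starts on Db5.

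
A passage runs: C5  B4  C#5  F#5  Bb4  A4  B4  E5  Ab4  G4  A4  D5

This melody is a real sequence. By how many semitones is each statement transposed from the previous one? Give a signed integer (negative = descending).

-2

Unit = 4 notes; the statements start on C5, Bb4, Ab4, moving down a 2nd each time.
C5 to Bb4 spans -2 semitones.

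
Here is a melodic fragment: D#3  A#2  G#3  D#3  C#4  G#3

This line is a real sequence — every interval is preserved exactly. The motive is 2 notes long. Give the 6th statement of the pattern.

Unit = 2 notes; the statements start on D#3, G#3, C#4, moving up a 4th each time.
Extending up a 4th: F#4 → B4 → E5.
Statement 6 starts on E5 and keeps the same exact contour: E5 B4.

E5 B4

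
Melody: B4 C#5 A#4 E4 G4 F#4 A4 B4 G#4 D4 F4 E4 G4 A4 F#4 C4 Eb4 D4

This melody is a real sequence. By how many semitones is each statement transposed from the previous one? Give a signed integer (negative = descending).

Taking 6-note groups, the heads are B4, A4, G4: the pattern moves down a 2nd.
B4 to A4 spans -2 semitones.

-2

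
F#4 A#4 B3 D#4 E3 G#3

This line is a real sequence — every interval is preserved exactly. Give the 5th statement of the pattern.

With a 2-note motive the entries are F#4, B3, E3, each down a 5th from the previous.
Continuing the starts: A2 → D2.
Statement 5 starts on D2 and keeps the same exact contour: D2 F#2.

D2 F#2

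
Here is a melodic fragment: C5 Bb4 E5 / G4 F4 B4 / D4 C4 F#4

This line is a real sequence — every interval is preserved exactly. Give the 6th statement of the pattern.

B2 A2 D#3

Taking 3-note groups, the heads are C5, G4, D4: the pattern moves down a 4th.
Extending down a 4th: A3 → E3 → B2.
Statement 6 starts on B2 and keeps the same exact contour: B2 A2 D#3.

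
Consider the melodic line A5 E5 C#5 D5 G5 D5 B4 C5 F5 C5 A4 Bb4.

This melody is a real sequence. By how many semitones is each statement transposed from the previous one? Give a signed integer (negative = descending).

-2

Taking 4-note groups, the heads are A5, G5, F5: the pattern moves down a 2nd.
A5 to G5 spans -2 semitones.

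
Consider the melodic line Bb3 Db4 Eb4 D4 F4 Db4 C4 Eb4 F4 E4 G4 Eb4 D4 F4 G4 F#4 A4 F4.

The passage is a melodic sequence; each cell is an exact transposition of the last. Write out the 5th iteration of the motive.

Unit = 6 notes; the statements start on Bb3, C4, D4, moving up a 2nd each time.
Continuing the starts: E4 → F#4.
So cell 5 is F#4 A4 B4 A#4 C#5 A4.

F#4 A4 B4 A#4 C#5 A4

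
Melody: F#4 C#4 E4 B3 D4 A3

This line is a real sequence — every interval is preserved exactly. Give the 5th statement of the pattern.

Bb3 F3

Taking 2-note groups, the heads are F#4, E4, D4: the pattern moves down a 2nd.
Carrying on: C4 → Bb3.
From Bb3 the exact shape gives Bb3 F3.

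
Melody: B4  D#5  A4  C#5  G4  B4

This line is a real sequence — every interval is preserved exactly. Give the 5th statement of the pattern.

Unit = 2 notes; the statements start on B4, A4, G4, moving down a 2nd each time.
Extending down a 2nd: F4 → Eb4.
From Eb4 the exact shape gives Eb4 G4.

Eb4 G4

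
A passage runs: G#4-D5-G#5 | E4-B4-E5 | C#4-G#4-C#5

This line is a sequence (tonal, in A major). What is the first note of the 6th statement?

Unit = 3 notes; the statements start on G#4, E4, C#4, moving down a 3rd each time.
Extending the heads down a 3rd: A3 → F#3 → D3.

D3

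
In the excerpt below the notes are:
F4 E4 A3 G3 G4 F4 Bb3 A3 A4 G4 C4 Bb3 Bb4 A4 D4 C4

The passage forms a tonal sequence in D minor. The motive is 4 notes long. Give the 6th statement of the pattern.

D5 C5 F4 E4

Taking 4-note groups, the heads are F4, G4, A4, Bb4: the pattern moves up a 2nd.
Extending up a 2nd: C5 → D5.
Statement 6 starts on D5 and keeps the same diatonic contour: D5 C5 F4 E4.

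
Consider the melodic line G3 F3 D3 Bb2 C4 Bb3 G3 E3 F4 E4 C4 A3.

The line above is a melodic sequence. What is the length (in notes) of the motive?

4

Try groups of 4 (3 cells in 12 notes):
G3 F3 D3 Bb2 | C4 Bb3 G3 E3 | F4 E4 C4 A3
Every group is a transposition up a 4th of the one before; no shorter unit works.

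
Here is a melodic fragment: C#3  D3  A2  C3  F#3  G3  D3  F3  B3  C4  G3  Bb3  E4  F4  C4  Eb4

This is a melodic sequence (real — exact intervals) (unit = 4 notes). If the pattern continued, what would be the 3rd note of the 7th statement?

Grouping in 4s, the 3rd note of each cell is A2, D3, G3, C4.
Each moves up a 4th. Continuing: F4 → Bb4 → Eb5.

Eb5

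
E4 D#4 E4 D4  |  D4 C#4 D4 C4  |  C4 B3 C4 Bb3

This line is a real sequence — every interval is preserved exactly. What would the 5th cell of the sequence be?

Taking 4-note groups, the heads are E4, D4, C4: the pattern moves down a 2nd.
Extending down a 2nd: Bb3 → Ab3.
So cell 5 is Ab3 G3 Ab3 Gb3.

Ab3 G3 Ab3 Gb3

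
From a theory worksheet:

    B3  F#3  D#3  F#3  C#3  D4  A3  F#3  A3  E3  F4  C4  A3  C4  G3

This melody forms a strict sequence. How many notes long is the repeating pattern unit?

There are 15 notes; a 5-note unit gives 3 cells:
B3 F#3 D#3 F#3 C#3 | D4 A3 F#3 A3 E3 | F4 C4 A3 C4 G3
That's a consistent up a 3rd shift per cell, and no other grouping gives one.

5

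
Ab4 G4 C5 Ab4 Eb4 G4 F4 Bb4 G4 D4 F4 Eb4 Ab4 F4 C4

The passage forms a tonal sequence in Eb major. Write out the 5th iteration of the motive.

The 5-note cells begin on Ab4, G4, F4 — each down a 2nd from the last.
Carrying on: Eb4 → D4.
Statement 5 starts on D4 and keeps the same diatonic contour: D4 C4 F4 D4 Ab3.

D4 C4 F4 D4 Ab3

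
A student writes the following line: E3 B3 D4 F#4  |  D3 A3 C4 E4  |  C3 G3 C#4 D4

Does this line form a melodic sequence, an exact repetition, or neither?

neither

Note 3 of cell 3 is C#4; if this were a sequence it would be B3. No unit length gives a consistent transposition pattern.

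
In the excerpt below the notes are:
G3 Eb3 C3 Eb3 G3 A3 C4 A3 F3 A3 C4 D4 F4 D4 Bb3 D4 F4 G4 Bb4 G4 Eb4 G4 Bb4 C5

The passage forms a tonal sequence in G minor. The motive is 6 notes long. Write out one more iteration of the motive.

Eb5 C5 A4 C5 Eb5 F5

Taking 6-note groups, the heads are G3, C4, F4, Bb4: the pattern moves up a 4th.
So cell 5 is Eb5 C5 A4 C5 Eb5 F5.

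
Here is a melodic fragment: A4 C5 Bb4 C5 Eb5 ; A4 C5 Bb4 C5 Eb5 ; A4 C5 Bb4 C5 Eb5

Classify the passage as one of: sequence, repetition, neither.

Each 5-note cell is identical (A4 C5 Bb4 C5 Eb5), restated at the same pitch.

repetition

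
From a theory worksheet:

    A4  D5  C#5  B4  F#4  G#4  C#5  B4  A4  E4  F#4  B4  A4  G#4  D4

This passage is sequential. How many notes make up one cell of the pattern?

Try groups of 5 (3 cells in 15 notes):
A4 D5 C#5 B4 F#4 | G#4 C#5 B4 A4 E4 | F#4 B4 A4 G#4 D4
Each cell is the previous one down a 2nd — so the unit is 5 notes.

5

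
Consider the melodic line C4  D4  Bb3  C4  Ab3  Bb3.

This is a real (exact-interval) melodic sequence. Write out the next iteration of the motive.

Gb3 Ab3

Taking 2-note groups, the heads are C4, Bb3, Ab3: the pattern moves down a 2nd.
Statement 4 starts on Gb3 and keeps the same exact contour: Gb3 Ab3.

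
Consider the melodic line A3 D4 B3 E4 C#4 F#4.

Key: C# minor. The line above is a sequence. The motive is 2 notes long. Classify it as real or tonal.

Each cell has the same semitone pattern (5,) — intervals are preserved exactly.
And D4 lies outside C# minor, so the sequence is real rather than tonal.

real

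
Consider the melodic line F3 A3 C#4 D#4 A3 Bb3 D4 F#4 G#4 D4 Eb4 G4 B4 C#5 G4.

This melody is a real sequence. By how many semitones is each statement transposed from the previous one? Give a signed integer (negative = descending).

5

With a 5-note motive the entries are F3, Bb3, Eb4, each up a 4th from the previous.
F3→Bb3 is 58 − 53 = 5 semitones.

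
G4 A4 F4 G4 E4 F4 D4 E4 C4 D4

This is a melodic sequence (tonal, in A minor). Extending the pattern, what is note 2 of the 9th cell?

G3

With 2-note cells, note 2 of each statement runs A4, G4, F4, E4, D4.
Carrying that down a 2nd forward: C4 → B3 → A3 → G3.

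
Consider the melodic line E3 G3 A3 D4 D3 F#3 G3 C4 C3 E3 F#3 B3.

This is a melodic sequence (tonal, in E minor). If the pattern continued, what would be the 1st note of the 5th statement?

A2

With 4-note cells, note 1 of each statement runs E3, D3, C3.
Extending down a 2nd: B2 → A2.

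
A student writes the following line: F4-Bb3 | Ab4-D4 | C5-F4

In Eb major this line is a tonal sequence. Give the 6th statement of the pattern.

Unit = 2 notes; the statements start on F4, Ab4, C5, moving up a 3rd each time.
Extending up a 3rd: Eb5 → G5 → Bb5.
Statement 6 starts on Bb5 and keeps the same diatonic contour: Bb5 Eb5.

Bb5 Eb5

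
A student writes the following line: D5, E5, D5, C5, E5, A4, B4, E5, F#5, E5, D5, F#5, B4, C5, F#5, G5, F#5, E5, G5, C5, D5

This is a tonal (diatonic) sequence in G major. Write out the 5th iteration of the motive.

A5 B5 A5 G5 B5 E5 F#5

Taking 7-note groups, the heads are D5, E5, F#5: the pattern moves up a 2nd.
Carrying on: G5 → A5.
From A5 the diatonic shape gives A5 B5 A5 G5 B5 E5 F#5.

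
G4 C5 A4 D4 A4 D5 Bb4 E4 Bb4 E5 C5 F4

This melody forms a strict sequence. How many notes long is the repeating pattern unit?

There are 12 notes; a 4-note unit gives 3 cells:
G4 C5 A4 D4 | A4 D5 Bb4 E4 | Bb4 E5 C5 F4
Every group is a transposition up a 2nd of the one before; no shorter unit works.

4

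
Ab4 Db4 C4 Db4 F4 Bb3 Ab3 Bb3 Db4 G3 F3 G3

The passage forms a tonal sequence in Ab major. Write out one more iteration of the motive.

Unit = 4 notes; the statements start on Ab4, F4, Db4, moving down a 3rd each time.
So cell 4 is Bb3 Eb3 Db3 Eb3.

Bb3 Eb3 Db3 Eb3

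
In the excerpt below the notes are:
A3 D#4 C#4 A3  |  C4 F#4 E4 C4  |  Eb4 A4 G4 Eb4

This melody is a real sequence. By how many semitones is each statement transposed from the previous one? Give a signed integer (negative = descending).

With a 4-note motive the entries are A3, C4, Eb4, each up a 3rd from the previous.
Counting half-steps from A3 to C4: 3.

3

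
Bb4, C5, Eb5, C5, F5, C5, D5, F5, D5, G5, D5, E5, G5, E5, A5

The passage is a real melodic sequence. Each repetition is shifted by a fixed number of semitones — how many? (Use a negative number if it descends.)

Taking 5-note groups, the heads are Bb4, C5, D5: the pattern moves up a 2nd.
Bb4 to C5 spans +2 semitones.

2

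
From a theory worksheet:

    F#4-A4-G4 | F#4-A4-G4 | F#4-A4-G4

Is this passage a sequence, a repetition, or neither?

repetition

Each 3-note cell is identical (F#4 A4 G4), restated at the same pitch.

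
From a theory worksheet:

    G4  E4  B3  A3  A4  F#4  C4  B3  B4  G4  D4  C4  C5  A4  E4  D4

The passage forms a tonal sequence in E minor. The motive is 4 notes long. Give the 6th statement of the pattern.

With a 4-note motive the entries are G4, A4, B4, C5, each up a 2nd from the previous.
Extending up a 2nd: D5 → E5.
Statement 6 starts on E5 and keeps the same diatonic contour: E5 C5 G4 F#4.

E5 C5 G4 F#4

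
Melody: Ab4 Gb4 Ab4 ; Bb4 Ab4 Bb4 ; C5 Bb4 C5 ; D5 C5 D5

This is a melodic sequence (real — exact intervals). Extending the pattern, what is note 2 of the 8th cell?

Grouping in 3s, the 2nd note of each cell is Gb4, Ab4, Bb4, C5.
Extending up a 2nd: D5 → E5 → F#5 → G#5.

G#5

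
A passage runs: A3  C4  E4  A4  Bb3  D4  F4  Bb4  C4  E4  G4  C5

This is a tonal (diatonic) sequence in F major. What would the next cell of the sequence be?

D4 F4 A4 D5

Unit = 4 notes; the statements start on A3, Bb3, C4, moving up a 2nd each time.
So cell 4 is D4 F4 A4 D5.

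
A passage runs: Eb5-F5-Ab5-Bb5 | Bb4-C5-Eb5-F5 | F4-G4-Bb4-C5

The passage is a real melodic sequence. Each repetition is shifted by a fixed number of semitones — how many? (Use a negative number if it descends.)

Taking 4-note groups, the heads are Eb5, Bb4, F4: the pattern moves down a 4th.
Counting half-steps from Eb5 to Bb4: -5.

-5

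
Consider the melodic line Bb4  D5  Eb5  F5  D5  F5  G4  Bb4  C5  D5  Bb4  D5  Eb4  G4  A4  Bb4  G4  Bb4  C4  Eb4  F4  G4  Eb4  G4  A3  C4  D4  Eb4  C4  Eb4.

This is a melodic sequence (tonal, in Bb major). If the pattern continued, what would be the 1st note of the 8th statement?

Bb2

Grouping in 6s, the 1st note of each cell is Bb4, G4, Eb4, C4, A3.
Each moves down a 3rd. Continuing: F3 → D3 → Bb2.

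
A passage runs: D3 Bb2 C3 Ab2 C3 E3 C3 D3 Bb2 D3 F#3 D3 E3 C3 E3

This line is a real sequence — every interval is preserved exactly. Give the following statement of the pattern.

G#3 E3 F#3 D3 F#3

With a 5-note motive the entries are D3, E3, F#3, each up a 2nd from the previous.
So cell 4 is G#3 E3 F#3 D3 F#3.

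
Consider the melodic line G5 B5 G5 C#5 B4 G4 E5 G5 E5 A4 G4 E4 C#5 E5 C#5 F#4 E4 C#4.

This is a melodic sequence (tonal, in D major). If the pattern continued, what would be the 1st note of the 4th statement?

With 6-note cells, note 1 of each statement runs G5, E5, C#5.
From C#5, down a 3rd gives A4.

A4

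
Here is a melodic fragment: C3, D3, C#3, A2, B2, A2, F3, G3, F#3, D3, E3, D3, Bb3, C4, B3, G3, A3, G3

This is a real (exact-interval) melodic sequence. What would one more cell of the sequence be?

With a 6-note motive the entries are C3, F3, Bb3, each up a 4th from the previous.
So cell 4 is Eb4 F4 E4 C4 D4 C4.

Eb4 F4 E4 C4 D4 C4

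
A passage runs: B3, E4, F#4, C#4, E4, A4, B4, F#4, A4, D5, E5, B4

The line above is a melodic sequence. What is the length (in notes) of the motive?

12 notes total. Splitting into 3 groups of 4:
B3 E4 F#4 C#4 | E4 A4 B4 F#4 | A4 D5 E5 B4
That's a consistent up a 4th shift per cell, and no other grouping gives one.

4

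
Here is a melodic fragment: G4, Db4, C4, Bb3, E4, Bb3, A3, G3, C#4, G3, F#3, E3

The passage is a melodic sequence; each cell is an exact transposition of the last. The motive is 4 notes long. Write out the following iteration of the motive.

A#3 E3 D#3 C#3

With a 4-note motive the entries are G4, E4, C#4, each down a 3rd from the previous.
From A#3 the exact shape gives A#3 E3 D#3 C#3.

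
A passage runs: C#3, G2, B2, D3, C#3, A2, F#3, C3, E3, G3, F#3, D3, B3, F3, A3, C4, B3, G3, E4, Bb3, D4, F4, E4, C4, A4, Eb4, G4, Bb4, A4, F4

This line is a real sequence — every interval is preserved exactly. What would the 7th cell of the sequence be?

With a 6-note motive the entries are C#3, F#3, B3, E4, A4, each up a 4th from the previous.
Carrying on: D5 → G5.
Statement 7 starts on G5 and keeps the same exact contour: G5 Db5 F5 Ab5 G5 Eb5.

G5 Db5 F5 Ab5 G5 Eb5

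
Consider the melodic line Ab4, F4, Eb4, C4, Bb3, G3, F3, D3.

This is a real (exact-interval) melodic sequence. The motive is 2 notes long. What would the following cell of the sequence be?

Unit = 2 notes; the statements start on Ab4, Eb4, Bb3, F3, moving down a 4th each time.
So cell 5 is C3 A2.

C3 A2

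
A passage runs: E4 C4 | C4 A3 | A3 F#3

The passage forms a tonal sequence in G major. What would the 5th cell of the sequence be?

With a 2-note motive the entries are E4, C4, A3, each down a 3rd from the previous.
Extending down a 3rd: F#3 → D3.
From D3 the diatonic shape gives D3 B2.

D3 B2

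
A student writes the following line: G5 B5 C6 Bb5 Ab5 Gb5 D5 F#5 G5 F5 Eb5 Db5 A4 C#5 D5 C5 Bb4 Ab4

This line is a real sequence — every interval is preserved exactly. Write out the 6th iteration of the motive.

F#3 A#3 B3 A3 G3 F3

Unit = 6 notes; the statements start on G5, D5, A4, moving down a 4th each time.
Continuing the starts: E4 → B3 → F#3.
From F#3 the exact shape gives F#3 A#3 B3 A3 G3 F3.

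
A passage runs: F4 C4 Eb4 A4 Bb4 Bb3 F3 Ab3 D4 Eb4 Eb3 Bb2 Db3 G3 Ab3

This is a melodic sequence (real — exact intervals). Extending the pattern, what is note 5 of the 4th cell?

Db3

Grouping in 5s, the 5th note of each cell is Bb4, Eb4, Ab3.
From Ab3, down a 5th gives Db3.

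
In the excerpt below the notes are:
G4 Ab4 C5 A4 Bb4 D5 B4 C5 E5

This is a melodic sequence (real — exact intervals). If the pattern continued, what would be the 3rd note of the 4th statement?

With 3-note cells, note 3 of each statement runs C5, D5, E5.
From E5, up a 2nd gives F#5.

F#5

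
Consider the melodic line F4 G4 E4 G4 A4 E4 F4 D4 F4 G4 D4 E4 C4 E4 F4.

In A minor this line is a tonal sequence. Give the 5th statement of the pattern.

B3 C4 A3 C4 D4

The 5-note cells begin on F4, E4, D4 — each down a 2nd from the last.
Carrying on: C4 → B3.
Statement 5 starts on B3 and keeps the same diatonic contour: B3 C4 A3 C4 D4.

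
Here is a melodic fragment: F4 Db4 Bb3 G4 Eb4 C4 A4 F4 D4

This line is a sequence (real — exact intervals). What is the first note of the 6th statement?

With a 3-note motive the entries are F4, G4, A4, each up a 2nd from the previous.
Extending the heads up a 2nd: B4 → C#5 → D#5.

D#5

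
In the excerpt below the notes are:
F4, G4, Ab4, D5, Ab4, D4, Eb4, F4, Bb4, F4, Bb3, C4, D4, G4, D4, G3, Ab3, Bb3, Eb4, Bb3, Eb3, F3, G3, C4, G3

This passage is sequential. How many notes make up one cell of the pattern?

Try groups of 5 (5 cells in 25 notes):
F4 G4 Ab4 D5 Ab4 | D4 Eb4 F4 Bb4 F4 | Bb3 C4 D4 G4 D4 | G3 Ab3 Bb3 Eb4 Bb3 | Eb3 F3 G3 C4 G3
That's a consistent down a 3rd shift per cell, and no other grouping gives one.

5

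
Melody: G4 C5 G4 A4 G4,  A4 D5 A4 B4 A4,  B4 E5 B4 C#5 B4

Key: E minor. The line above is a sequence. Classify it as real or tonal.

Each cell has the same semitone pattern (5, -5, 2, -2) — intervals are preserved exactly.
And C#5 lies outside E minor, so the sequence is real rather than tonal.

real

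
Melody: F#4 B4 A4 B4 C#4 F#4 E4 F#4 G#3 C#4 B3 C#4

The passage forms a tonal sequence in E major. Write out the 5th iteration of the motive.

A2 D#3 C#3 D#3

Taking 4-note groups, the heads are F#4, C#4, G#3: the pattern moves down a 4th.
Continuing the starts: D#3 → A2.
From A2 the diatonic shape gives A2 D#3 C#3 D#3.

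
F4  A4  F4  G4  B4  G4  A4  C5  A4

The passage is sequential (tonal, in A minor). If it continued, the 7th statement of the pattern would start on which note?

E5

With a 3-note motive the entries are F4, G4, A4, each up a 2nd from the previous.
Continuing: B4 → C5 → D5 → E5. Statement 7 starts on E5.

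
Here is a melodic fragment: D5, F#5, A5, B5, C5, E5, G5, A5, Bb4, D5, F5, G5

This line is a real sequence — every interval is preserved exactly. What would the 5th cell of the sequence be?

Gb4 Bb4 Db5 Eb5

Taking 4-note groups, the heads are D5, C5, Bb4: the pattern moves down a 2nd.
Carrying on: Ab4 → Gb4.
Statement 5 starts on Gb4 and keeps the same exact contour: Gb4 Bb4 Db5 Eb5.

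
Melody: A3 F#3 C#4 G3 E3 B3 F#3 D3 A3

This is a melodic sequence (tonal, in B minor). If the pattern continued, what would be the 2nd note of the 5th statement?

The unit is 3 notes. Position-2 pitches of the 3 shown cells: F#3, E3, D3.
Extending down a 2nd: C#3 → B2.

B2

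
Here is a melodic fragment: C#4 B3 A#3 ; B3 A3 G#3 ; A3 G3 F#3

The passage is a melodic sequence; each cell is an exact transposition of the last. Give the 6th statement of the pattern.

The 3-note cells begin on C#4, B3, A3 — each down a 2nd from the last.
Continuing the starts: G3 → F3 → Eb3.
Statement 6 starts on Eb3 and keeps the same exact contour: Eb3 Db3 C3.

Eb3 Db3 C3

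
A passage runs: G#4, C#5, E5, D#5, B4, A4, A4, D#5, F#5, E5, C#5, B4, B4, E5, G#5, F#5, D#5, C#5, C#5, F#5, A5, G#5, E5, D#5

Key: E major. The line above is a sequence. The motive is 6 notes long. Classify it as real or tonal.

Every note is diatonic to E major.
Cell 1 has +5 semitones from note 1 to 2, but cell 2 has +6 — the interval quality changes while the contour stays the same, which is the hallmark of a tonal sequence.

tonal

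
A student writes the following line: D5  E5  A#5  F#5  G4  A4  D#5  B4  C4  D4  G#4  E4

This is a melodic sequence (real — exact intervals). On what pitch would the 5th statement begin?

Bb2

The 4-note cells begin on D5, G4, C4 — each down a 5th from the last.
Continuing: F3 → Bb2. Statement 5 starts on Bb2.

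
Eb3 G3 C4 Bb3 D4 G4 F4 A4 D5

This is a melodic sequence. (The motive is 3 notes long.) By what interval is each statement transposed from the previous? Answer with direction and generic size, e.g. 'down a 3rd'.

up a 5th

Taking 3-note groups, the heads are Eb3, Bb3, F4: the pattern moves up a 5th.
Eb3 to Bb3 is up a 5th.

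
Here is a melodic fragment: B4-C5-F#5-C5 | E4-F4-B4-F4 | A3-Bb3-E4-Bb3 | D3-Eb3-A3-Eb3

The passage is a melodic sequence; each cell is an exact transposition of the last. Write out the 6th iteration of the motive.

C2 Db2 G2 Db2

The 4-note cells begin on B4, E4, A3, D3 — each down a 5th from the last.
Continuing the starts: G2 → C2.
Statement 6 starts on C2 and keeps the same exact contour: C2 Db2 G2 Db2.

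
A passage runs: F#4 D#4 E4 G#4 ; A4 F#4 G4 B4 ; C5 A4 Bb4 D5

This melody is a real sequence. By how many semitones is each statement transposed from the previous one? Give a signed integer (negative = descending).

3

With a 4-note motive the entries are F#4, A4, C5, each up a 3rd from the previous.
F#4→A4 is 69 − 66 = 3 semitones.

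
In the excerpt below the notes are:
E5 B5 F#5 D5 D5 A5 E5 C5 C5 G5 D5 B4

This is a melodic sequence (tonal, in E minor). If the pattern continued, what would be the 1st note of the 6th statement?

With 4-note cells, note 1 of each statement runs E5, D5, C5.
Carrying that down a 2nd forward: B4 → A4 → G4.

G4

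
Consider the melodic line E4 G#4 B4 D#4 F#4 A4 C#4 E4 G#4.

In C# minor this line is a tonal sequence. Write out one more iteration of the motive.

The 3-note cells begin on E4, D#4, C#4 — each down a 2nd from the last.
From B3 the diatonic shape gives B3 D#4 F#4.

B3 D#4 F#4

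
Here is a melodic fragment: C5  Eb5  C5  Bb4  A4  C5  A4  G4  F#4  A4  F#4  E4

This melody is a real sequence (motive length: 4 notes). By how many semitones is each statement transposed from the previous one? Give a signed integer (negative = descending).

-3

Unit = 4 notes; the statements start on C5, A4, F#4, moving down a 3rd each time.
C5 to A4 spans -3 semitones.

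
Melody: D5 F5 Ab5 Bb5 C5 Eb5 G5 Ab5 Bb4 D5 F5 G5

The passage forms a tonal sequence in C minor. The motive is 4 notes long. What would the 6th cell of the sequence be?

With a 4-note motive the entries are D5, C5, Bb4, each down a 2nd from the previous.
Extending down a 2nd: Ab4 → G4 → F4.
From F4 the diatonic shape gives F4 Ab4 C5 D5.

F4 Ab4 C5 D5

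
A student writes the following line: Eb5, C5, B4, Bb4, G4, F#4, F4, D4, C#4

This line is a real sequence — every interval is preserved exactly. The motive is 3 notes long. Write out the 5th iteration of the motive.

Taking 3-note groups, the heads are Eb5, Bb4, F4: the pattern moves down a 4th.
Extending down a 4th: C4 → G3.
Statement 5 starts on G3 and keeps the same exact contour: G3 E3 D#3.

G3 E3 D#3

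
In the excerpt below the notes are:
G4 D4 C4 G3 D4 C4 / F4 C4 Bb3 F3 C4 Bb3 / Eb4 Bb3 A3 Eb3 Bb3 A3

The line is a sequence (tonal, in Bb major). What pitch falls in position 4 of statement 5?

C3

Grouping in 6s, the 4th note of each cell is G3, F3, Eb3.
Carrying that down a 2nd forward: D3 → C3.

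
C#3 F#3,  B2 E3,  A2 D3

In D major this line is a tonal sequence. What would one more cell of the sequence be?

Taking 2-note groups, the heads are C#3, B2, A2: the pattern moves down a 2nd.
From G2 the diatonic shape gives G2 C#3.

G2 C#3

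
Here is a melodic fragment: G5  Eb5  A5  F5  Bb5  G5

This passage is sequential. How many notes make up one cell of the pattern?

6 notes total. Splitting into 3 groups of 2:
G5 Eb5 | A5 F5 | Bb5 G5
Every group is a transposition up a 2nd of the one before; no shorter unit works.

2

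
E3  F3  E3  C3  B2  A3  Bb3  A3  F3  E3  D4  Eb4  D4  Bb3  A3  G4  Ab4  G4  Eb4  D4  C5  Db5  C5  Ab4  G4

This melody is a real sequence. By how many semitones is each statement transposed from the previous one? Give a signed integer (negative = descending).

Unit = 5 notes; the statements start on E3, A3, D4, G4, C5, moving up a 4th each time.
E3→A3 is 57 − 52 = 5 semitones.

5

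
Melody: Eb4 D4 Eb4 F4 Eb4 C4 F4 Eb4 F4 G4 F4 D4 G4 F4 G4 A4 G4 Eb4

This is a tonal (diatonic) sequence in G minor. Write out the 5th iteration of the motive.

Unit = 6 notes; the statements start on Eb4, F4, G4, moving up a 2nd each time.
Carrying on: A4 → Bb4.
So cell 5 is Bb4 A4 Bb4 C5 Bb4 G4.

Bb4 A4 Bb4 C5 Bb4 G4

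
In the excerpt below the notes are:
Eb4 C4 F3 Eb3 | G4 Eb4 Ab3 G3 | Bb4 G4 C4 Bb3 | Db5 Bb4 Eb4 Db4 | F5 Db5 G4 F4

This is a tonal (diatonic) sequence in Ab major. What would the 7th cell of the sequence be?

C6 Ab5 Db5 C5

The 4-note cells begin on Eb4, G4, Bb4, Db5, F5 — each up a 3rd from the last.
Carrying on: Ab5 → C6.
Statement 7 starts on C6 and keeps the same diatonic contour: C6 Ab5 Db5 C5.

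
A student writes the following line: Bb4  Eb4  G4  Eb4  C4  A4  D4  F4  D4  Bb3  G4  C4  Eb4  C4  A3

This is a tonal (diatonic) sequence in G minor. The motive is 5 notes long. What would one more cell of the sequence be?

F4 Bb3 D4 Bb3 G3

With a 5-note motive the entries are Bb4, A4, G4, each down a 2nd from the previous.
So cell 4 is F4 Bb3 D4 Bb3 G3.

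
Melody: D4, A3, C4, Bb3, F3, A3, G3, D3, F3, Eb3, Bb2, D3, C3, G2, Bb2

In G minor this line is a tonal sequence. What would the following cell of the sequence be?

The 3-note cells begin on D4, Bb3, G3, Eb3, C3 — each down a 3rd from the last.
From A2 the diatonic shape gives A2 Eb2 G2.

A2 Eb2 G2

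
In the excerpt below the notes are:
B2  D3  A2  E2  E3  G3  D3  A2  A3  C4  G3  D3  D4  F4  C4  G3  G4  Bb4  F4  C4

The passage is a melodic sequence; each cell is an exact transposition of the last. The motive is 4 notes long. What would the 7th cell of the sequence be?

The 4-note cells begin on B2, E3, A3, D4, G4 — each up a 4th from the last.
Extending up a 4th: C5 → F5.
From F5 the exact shape gives F5 Ab5 Eb5 Bb4.

F5 Ab5 Eb5 Bb4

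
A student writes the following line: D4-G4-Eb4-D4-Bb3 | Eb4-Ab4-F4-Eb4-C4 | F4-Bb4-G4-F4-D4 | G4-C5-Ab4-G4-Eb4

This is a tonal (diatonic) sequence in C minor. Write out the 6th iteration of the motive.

Bb4 Eb5 C5 Bb4 G4

The 5-note cells begin on D4, Eb4, F4, G4 — each up a 2nd from the last.
Continuing the starts: Ab4 → Bb4.
So cell 6 is Bb4 Eb5 C5 Bb4 G4.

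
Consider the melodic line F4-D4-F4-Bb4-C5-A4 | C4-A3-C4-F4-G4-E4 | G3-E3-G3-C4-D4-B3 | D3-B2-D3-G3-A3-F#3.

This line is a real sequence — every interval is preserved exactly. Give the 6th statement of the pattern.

With a 6-note motive the entries are F4, C4, G3, D3, each down a 4th from the previous.
Extending down a 4th: A2 → E2.
Statement 6 starts on E2 and keeps the same exact contour: E2 C#2 E2 A2 B2 G#2.

E2 C#2 E2 A2 B2 G#2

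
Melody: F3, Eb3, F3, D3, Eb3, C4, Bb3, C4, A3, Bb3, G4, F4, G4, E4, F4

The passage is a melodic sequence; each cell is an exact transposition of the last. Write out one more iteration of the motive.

Unit = 5 notes; the statements start on F3, C4, G4, moving up a 5th each time.
Statement 4 starts on D5 and keeps the same exact contour: D5 C5 D5 B4 C5.

D5 C5 D5 B4 C5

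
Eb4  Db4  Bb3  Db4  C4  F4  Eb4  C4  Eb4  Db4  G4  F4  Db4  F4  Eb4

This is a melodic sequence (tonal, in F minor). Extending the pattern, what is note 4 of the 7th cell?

C5

The unit is 5 notes. Position-4 pitches of the 3 shown cells: Db4, Eb4, F4.
Extending up a 2nd: G4 → Ab4 → Bb4 → C5.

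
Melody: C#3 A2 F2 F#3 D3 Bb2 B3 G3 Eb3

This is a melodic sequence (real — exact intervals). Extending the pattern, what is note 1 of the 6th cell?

The unit is 3 notes. Position-1 pitches of the 3 shown cells: C#3, F#3, B3.
Each moves up a 4th. Continuing: E4 → A4 → D5.

D5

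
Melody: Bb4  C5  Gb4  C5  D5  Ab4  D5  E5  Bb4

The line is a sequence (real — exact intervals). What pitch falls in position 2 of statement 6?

A#5

Grouping in 3s, the 2nd note of each cell is C5, D5, E5.
Extending up a 2nd: F#5 → G#5 → A#5.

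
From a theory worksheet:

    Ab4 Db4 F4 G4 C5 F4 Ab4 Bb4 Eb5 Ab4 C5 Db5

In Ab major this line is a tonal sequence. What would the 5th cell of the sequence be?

The 4-note cells begin on Ab4, C5, Eb5 — each up a 3rd from the last.
Extending up a 3rd: G5 → Bb5.
Statement 5 starts on Bb5 and keeps the same diatonic contour: Bb5 Eb5 G5 Ab5.

Bb5 Eb5 G5 Ab5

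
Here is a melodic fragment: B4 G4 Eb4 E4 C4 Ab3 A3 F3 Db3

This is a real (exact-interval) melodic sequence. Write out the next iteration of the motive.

The 3-note cells begin on B4, E4, A3 — each down a 5th from the last.
Statement 4 starts on D3 and keeps the same exact contour: D3 Bb2 Gb2.

D3 Bb2 Gb2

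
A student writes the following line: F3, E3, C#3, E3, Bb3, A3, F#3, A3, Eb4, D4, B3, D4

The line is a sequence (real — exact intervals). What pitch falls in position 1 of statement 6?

The unit is 4 notes. Position-1 pitches of the 3 shown cells: F3, Bb3, Eb4.
Extending up a 4th: Ab4 → Db5 → Gb5.

Gb5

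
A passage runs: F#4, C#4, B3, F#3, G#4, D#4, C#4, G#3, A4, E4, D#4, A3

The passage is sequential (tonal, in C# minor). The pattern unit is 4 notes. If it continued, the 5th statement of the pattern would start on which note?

Taking 4-note groups, the heads are F#4, G#4, A4: the pattern moves up a 2nd.
Extending the heads up a 2nd: B4 → C#5.

C#5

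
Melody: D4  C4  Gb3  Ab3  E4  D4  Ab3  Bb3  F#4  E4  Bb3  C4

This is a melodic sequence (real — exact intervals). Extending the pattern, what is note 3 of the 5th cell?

D4

The unit is 4 notes. Position-3 pitches of the 3 shown cells: Gb3, Ab3, Bb3.
Each moves up a 2nd. Continuing: C4 → D4.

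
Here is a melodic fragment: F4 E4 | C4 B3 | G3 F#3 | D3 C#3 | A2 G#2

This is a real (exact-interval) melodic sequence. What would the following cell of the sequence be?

Taking 2-note groups, the heads are F4, C4, G3, D3, A2: the pattern moves down a 4th.
From E2 the exact shape gives E2 D#2.

E2 D#2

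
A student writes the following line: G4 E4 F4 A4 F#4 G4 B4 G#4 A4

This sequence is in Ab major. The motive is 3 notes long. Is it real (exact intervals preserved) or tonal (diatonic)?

Each cell has the same semitone pattern (-3, 1) — intervals are preserved exactly.
And E4 lies outside Ab major, so the sequence is real rather than tonal.

real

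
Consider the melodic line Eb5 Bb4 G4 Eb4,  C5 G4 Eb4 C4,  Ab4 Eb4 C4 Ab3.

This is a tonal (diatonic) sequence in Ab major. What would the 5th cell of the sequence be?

The 4-note cells begin on Eb5, C5, Ab4 — each down a 3rd from the last.
Carrying on: F4 → Db4.
From Db4 the diatonic shape gives Db4 Ab3 F3 Db3.

Db4 Ab3 F3 Db3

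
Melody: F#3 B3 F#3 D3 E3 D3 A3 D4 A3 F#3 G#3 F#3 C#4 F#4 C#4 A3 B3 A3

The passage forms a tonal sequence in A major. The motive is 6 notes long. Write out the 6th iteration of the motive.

With a 6-note motive the entries are F#3, A3, C#4, each up a 3rd from the previous.
Continuing the starts: E4 → G#4 → B4.
From B4 the diatonic shape gives B4 E5 B4 G#4 A4 G#4.

B4 E5 B4 G#4 A4 G#4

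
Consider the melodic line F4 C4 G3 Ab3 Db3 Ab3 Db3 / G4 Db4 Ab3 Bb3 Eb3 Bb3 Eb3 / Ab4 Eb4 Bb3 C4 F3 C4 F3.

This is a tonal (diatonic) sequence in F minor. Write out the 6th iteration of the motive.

Db5 Ab4 Eb4 F4 Bb3 F4 Bb3

Taking 7-note groups, the heads are F4, G4, Ab4: the pattern moves up a 2nd.
Extending up a 2nd: Bb4 → C5 → Db5.
Statement 6 starts on Db5 and keeps the same diatonic contour: Db5 Ab4 Eb4 F4 Bb3 F4 Bb3.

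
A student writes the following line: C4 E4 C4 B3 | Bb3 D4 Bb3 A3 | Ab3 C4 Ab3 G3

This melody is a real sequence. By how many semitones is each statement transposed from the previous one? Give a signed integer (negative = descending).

The 4-note cells begin on C4, Bb3, Ab3 — each down a 2nd from the last.
C4→Bb3 is 58 − 60 = -2 semitones.

-2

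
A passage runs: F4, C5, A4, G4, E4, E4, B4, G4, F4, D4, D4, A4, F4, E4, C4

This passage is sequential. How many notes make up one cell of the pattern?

There are 15 notes; a 5-note unit gives 3 cells:
F4 C5 A4 G4 E4 | E4 B4 G4 F4 D4 | D4 A4 F4 E4 C4
Each cell is the previous one down a 2nd — so the unit is 5 notes.

5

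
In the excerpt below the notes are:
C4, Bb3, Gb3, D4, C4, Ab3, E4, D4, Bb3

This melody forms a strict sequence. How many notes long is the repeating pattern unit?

3

9 notes total. Splitting into 3 groups of 3:
C4 Bb3 Gb3 | D4 C4 Ab3 | E4 D4 Bb3
That's a consistent up a 2nd shift per cell, and no other grouping gives one.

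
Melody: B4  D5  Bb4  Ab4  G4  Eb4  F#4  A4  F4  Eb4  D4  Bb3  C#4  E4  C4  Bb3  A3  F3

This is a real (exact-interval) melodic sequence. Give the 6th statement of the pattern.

With a 6-note motive the entries are B4, F#4, C#4, each down a 4th from the previous.
Continuing the starts: G#3 → D#3 → A#2.
Statement 6 starts on A#2 and keeps the same exact contour: A#2 C#3 A2 G2 F#2 D2.

A#2 C#3 A2 G2 F#2 D2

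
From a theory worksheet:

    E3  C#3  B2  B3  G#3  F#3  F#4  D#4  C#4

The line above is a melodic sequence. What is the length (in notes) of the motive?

9 notes total. Splitting into 3 groups of 3:
E3 C#3 B2 | B3 G#3 F#3 | F#4 D#4 C#4
Every group is a transposition up a 5th of the one before; no shorter unit works.

3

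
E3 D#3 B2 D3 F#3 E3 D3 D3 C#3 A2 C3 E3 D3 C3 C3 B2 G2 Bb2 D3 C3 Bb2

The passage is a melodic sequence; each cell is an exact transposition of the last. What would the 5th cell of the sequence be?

Ab2 G2 Eb2 Gb2 Bb2 Ab2 Gb2

The 7-note cells begin on E3, D3, C3 — each down a 2nd from the last.
Extending down a 2nd: Bb2 → Ab2.
Statement 5 starts on Ab2 and keeps the same exact contour: Ab2 G2 Eb2 Gb2 Bb2 Ab2 Gb2.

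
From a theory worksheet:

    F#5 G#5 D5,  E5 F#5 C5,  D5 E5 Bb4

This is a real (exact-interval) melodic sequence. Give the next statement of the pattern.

Unit = 3 notes; the statements start on F#5, E5, D5, moving down a 2nd each time.
So cell 4 is C5 D5 Ab4.

C5 D5 Ab4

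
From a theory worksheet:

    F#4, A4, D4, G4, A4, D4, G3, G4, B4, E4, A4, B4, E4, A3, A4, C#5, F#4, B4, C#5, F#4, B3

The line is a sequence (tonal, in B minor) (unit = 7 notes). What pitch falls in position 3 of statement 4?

Grouping in 7s, the 3rd note of each cell is D4, E4, F#4.
From F#4, up a 2nd gives G4.

G4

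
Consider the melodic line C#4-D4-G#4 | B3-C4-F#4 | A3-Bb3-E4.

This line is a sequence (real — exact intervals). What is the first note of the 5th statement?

Taking 3-note groups, the heads are C#4, B3, A3: the pattern moves down a 2nd.
Extending the heads down a 2nd: G3 → F3.

F3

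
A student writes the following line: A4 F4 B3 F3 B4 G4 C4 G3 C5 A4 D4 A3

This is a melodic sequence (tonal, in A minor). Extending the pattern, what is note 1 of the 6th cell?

F5

The unit is 4 notes. Position-1 pitches of the 3 shown cells: A4, B4, C5.
Carrying that up a 2nd forward: D5 → E5 → F5.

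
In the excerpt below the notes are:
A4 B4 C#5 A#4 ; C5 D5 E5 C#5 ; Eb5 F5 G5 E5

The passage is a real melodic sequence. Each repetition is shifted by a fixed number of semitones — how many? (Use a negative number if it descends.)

3

The 4-note cells begin on A4, C5, Eb5 — each up a 3rd from the last.
Counting half-steps from A4 to C5: 3.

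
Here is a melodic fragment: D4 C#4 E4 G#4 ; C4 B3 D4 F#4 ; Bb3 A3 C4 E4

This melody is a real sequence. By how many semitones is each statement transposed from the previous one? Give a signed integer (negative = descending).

-2

With a 4-note motive the entries are D4, C4, Bb3, each down a 2nd from the previous.
Counting half-steps from D4 to C4: -2.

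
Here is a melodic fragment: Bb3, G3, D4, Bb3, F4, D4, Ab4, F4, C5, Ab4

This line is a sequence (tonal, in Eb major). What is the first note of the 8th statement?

Taking 2-note groups, the heads are Bb3, D4, F4, Ab4, C5: the pattern moves up a 3rd.
Extending the heads up a 3rd: Eb5 → G5 → Bb5.

Bb5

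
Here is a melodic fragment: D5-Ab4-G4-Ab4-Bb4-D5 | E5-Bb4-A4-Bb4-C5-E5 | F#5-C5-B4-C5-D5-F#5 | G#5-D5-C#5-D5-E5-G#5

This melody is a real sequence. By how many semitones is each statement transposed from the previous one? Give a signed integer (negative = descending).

Taking 6-note groups, the heads are D5, E5, F#5, G#5: the pattern moves up a 2nd.
D5 to E5 spans +2 semitones.

2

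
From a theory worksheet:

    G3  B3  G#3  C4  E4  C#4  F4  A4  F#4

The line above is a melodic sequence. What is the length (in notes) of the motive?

3

Try groups of 3 (3 cells in 9 notes):
G3 B3 G#3 | C4 E4 C#4 | F4 A4 F#4
Each cell is the previous one up a 4th — so the unit is 3 notes.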